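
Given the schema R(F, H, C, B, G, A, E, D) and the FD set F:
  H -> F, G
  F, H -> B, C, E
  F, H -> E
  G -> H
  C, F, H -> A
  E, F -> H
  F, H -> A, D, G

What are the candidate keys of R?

{G}⁺ = {A, B, C, D, E, F, G, H}, which is every attribute, so {G} is a candidate key.
{H}⁺ = {A, B, C, D, E, F, G, H}, which is every attribute, so {H} is a candidate key.
{E, F}⁺ = {A, B, C, D, E, F, G, H}, which is every attribute, so {E, F} is a candidate key.
These are minimal and exhaustive — every other superkey contains one of them.

{E, F}, {G}, {H}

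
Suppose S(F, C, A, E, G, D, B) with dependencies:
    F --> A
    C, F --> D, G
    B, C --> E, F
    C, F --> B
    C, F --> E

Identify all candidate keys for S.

Attributes never on any right-hand side: {C} — every candidate key must contain it.
{B, C} is a candidate key since {B, C}⁺ = {A, B, C, D, E, F, G} covers every attribute.
{C, F} is a candidate key since {C, F}⁺ = {A, B, C, D, E, F, G} covers every attribute.
These are minimal and exhaustive — every other superkey contains one of them.

{B, C}, {C, F}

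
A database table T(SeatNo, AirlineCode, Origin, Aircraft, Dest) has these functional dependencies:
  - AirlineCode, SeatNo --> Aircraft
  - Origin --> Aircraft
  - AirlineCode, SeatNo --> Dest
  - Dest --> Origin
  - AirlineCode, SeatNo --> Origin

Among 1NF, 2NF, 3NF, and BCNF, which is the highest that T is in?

2NF

Candidate key: {AirlineCode, SeatNo}. Prime attributes: {AirlineCode, SeatNo}.
Origin --> Aircraft: {Origin}⁺ = {Aircraft, Origin}, which is not all of the attributes, so the left side is not a superkey — BCNF is violated.
Origin --> Aircraft determines the non-prime attribute {Aircraft} from a non-superkey — 3NF is violated.
Checking every proper subset of each key, none determines a non-prime attribute — 2NF is satisfied.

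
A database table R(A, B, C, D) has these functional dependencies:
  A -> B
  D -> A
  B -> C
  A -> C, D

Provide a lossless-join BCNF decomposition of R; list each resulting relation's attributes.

{A, B, D}; {B, C}

Candidate keys of the original relation: {A}, {D}.
In {A, B, C, D}, {B} is not a superkey ({B}⁺ restricted to this set is {B, C}), so split on B -> C into {B, C} and {A, B, D}.
{B, C} is in BCNF.
{A, B, D} is in BCNF.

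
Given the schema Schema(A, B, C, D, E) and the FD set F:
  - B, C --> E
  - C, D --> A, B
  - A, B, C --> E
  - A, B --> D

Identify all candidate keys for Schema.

{C} never appears on the right of any FD, so every key must include it.
{C, D}⁺ = {A, B, C, D, E} — all of the relation — so {C, D} is a candidate key.
{A, B, C}⁺ = {A, B, C, D, E} — all of the relation — so {A, B, C} is a candidate key.
No proper subset of any of these is a key, and no other minimal superkey exists.

{A, B, C}, {C, D}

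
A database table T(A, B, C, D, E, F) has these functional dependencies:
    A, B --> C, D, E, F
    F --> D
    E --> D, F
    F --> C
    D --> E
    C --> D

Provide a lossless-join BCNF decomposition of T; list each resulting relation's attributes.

Candidate key of the original relation: {A, B}.
In {A, B, C, D, E, F}, {F} is not a superkey ({F}⁺ restricted to this set is {C, D, E, F}), so split on F --> C, D, E into {C, D, E, F} and {A, B, F}.
{C, D, E, F} has no BCNF violation.
{A, B, F} has no BCNF violation.

{A, B, F}; {C, D, E, F}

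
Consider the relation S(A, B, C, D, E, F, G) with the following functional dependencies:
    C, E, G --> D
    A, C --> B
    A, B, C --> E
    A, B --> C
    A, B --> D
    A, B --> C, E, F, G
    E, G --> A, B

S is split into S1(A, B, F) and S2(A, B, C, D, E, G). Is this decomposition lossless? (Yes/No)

The shared attributes are {A, B} and {A, B}⁺ = {A, B, C, D, E, F, G}.
Since S1 ⊆ {A, B, C, D, E, F, G}, the intersection is a superkey of S1; the decomposition is lossless.

Yes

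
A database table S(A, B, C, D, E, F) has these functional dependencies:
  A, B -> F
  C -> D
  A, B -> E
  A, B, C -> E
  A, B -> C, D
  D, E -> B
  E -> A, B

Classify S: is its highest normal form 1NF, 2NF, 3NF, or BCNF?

Candidate keys: {A, B}, {E}. Prime attributes: {A, B, E}.
C -> D: {C}⁺ = {C, D}, which is not all of the attributes, so the left side is not a superkey — BCNF is violated.
Because {D} is non-prime and the left side of C -> D is not a superkey, the relation is not in 3NF.
No non-prime attribute depends on a proper subset of any candidate key, so 2NF holds.

2NF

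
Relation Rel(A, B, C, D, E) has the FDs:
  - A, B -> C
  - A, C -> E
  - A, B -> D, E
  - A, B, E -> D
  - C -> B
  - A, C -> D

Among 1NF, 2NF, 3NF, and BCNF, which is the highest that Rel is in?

Candidate keys: {A, B}, {A, C}. Prime attributes: {A, B, C}.
For C -> B we have {C}⁺ = {B, C}; {C} is not a superkey, so BCNF fails.
Its right-hand attributes {B} are all prime, as are those of every other non-superkey FD — the relation is in 3NF.

3NF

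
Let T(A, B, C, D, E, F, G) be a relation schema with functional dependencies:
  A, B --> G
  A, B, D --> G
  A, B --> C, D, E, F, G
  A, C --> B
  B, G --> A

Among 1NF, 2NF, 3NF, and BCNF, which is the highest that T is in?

Candidate keys: {A, B}, {A, C}, {B, G}. Prime attributes: {A, B, C, G}.
Each dependency's left side is a superkey — BCNF holds.

BCNF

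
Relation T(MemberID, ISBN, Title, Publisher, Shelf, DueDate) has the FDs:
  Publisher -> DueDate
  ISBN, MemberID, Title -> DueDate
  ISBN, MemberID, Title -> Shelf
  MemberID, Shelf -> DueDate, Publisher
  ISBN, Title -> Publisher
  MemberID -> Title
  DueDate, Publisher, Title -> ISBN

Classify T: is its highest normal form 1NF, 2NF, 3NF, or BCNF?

1NF

Candidate keys: {ISBN, MemberID}, {MemberID, Publisher}, {MemberID, Shelf}. Prime attributes: {ISBN, MemberID, Publisher, Shelf}.
Publisher -> DueDate: {Publisher}⁺ = {DueDate, Publisher}, which is not all of the attributes, so the left side is not a superkey — BCNF is violated.
Because {DueDate} is non-prime and the left side of Publisher -> DueDate is not a superkey, the relation is not in 3NF.
{MemberID} is a proper subset of the key {ISBN, MemberID}, and {MemberID}⁺ contains the non-prime attribute {Title} — a partial dependency, so 2NF is violated.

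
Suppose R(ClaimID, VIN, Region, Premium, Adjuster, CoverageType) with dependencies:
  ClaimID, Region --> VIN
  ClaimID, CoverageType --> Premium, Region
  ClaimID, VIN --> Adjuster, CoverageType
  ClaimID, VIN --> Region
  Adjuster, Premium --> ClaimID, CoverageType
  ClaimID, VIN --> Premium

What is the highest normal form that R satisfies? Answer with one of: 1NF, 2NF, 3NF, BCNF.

Candidate keys: {Adjuster, Premium}, {ClaimID, CoverageType}, {ClaimID, Region}, {ClaimID, VIN}. Prime attributes: {Adjuster, ClaimID, CoverageType, Premium, Region, VIN}.
Every FD has a superkey on the left, so the relation is in BCNF.

BCNF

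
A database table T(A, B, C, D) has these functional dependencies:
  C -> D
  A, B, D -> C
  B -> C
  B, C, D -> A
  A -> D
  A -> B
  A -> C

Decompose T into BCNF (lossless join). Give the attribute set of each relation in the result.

Candidate keys of the original relation: {A}, {B}.
Within {A, B, C, D}: {C}⁺ ∩ {A, B, C, D} = {C, D}, not the whole set, so C -> D violates BCNF; decompose into {C, D} and {A, B, C}.
{C, D}: every determinant is a superkey — BCNF.
{A, B, C}: every determinant is a superkey — BCNF.

{A, B, C}; {C, D}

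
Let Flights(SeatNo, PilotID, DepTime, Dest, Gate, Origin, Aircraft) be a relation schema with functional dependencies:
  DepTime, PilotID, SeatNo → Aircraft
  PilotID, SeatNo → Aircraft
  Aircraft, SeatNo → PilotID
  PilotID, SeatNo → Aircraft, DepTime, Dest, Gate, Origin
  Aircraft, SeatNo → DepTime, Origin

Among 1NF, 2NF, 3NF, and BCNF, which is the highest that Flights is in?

BCNF

Candidate keys: {Aircraft, SeatNo}, {PilotID, SeatNo}. Prime attributes: {Aircraft, PilotID, SeatNo}.
Each dependency's left side is a superkey — BCNF holds.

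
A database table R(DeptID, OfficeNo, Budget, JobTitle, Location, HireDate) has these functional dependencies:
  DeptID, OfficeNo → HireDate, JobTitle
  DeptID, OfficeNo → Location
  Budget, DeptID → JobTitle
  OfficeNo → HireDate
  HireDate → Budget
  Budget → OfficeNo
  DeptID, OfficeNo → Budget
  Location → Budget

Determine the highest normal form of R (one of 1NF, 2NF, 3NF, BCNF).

3NF

Candidate keys: {Budget, DeptID}, {DeptID, HireDate}, {DeptID, Location}, {DeptID, OfficeNo}. Prime attributes: {Budget, DeptID, HireDate, Location, OfficeNo}.
For OfficeNo → HireDate we have {OfficeNo}⁺ = {Budget, HireDate, OfficeNo}; {OfficeNo} is not a superkey, so BCNF fails.
But every attribute on its right side ({HireDate}) is prime, and the same holds for every other non-superkey FD, so 3NF still holds.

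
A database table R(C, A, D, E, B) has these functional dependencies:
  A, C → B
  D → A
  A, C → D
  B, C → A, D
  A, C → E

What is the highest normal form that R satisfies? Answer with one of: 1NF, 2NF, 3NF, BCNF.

Candidate keys: {A, C}, {B, C}, {C, D}. Prime attributes: {A, B, C, D}.
D → A: {D}⁺ = {A, D}, which is not all of the attributes, so the left side is not a superkey — BCNF is violated.
Since {A} ⊆ prime attributes and every other non-superkey FD also has a prime right side, the schema is in 3NF.

3NF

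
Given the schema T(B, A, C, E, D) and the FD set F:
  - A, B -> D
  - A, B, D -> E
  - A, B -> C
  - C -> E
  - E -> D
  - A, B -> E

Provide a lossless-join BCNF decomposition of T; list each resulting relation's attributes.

Candidate key of the original relation: {A, B}.
In {A, B, C, D, E}, {C} is not a superkey ({C}⁺ restricted to this set is {C, D, E}), so split on C -> D, E into {C, D, E} and {A, B, C}.
In {C, D, E}, {E} is not a superkey ({E}⁺ restricted to this set is {D, E}), so split on E -> D into {D, E} and {C, E}.
{D, E} is in BCNF.
{C, E} is in BCNF.
{A, B, C} is in BCNF.

{A, B, C}; {C, E}; {D, E}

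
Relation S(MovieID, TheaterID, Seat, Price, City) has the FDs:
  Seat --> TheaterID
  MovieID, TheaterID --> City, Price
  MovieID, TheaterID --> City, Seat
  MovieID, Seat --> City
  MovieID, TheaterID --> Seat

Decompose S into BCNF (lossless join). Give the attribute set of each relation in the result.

{City, MovieID, Price, Seat}; {Seat, TheaterID}

Candidate keys of the original relation: {MovieID, Seat}, {MovieID, TheaterID}.
In {City, MovieID, Price, Seat, TheaterID}, {Seat} is not a superkey ({Seat}⁺ restricted to this set is {Seat, TheaterID}), so split on Seat --> TheaterID into {Seat, TheaterID} and {City, MovieID, Price, Seat}.
{Seat, TheaterID} is in BCNF.
{City, MovieID, Price, Seat} is in BCNF.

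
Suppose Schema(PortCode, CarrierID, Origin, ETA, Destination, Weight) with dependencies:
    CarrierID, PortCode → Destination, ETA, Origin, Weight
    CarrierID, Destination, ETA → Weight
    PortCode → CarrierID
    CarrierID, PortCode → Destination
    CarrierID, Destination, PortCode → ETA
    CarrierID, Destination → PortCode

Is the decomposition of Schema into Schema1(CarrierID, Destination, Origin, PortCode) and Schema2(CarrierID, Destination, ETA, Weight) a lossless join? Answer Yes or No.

Yes

Common attributes: {CarrierID, Destination}; their closure is {CarrierID, Destination, ETA, Origin, PortCode, Weight}.
Schema1 is contained in that closure, so Schema1 ∩ Schema2 → Schema1 holds and the join is lossless.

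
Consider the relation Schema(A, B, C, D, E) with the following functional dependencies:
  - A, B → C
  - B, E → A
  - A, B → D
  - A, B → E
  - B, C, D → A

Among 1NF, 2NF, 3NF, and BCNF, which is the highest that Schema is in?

BCNF

Candidate keys: {A, B}, {B, C, D}, {B, E}. Prime attributes: {A, B, C, D, E}.
The left-hand side of every FD is a superkey, so BCNF is satisfied.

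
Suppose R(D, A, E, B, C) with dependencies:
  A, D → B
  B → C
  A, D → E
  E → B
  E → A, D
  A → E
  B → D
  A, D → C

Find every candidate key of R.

{A}, {E}

Closure of {A} is {A, B, C, D, E}, the whole schema; {A} is a candidate key.
Closure of {E} is {A, B, C, D, E}, the whole schema; {E} is a candidate key.
Any other superkey properly contains one of these, so there are no further candidate keys.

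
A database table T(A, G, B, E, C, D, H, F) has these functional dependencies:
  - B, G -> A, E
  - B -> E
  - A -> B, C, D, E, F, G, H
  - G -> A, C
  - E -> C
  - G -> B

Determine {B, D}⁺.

Start with {B, D}.
B -> E applies; add {E} → now {B, D, E}.
E -> C applies; add {C} → now {B, C, D, E}.
No further FD applies.

{B, C, D, E}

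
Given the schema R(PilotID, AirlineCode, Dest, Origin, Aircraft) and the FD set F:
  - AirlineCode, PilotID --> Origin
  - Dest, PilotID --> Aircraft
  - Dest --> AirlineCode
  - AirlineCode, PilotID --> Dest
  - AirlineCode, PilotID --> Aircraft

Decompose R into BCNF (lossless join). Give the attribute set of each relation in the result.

Candidate keys of the original relation: {AirlineCode, PilotID}, {Dest, PilotID}.
{Aircraft, AirlineCode, Dest, Origin, PilotID}: {Dest} determines {AirlineCode, Dest} here but is not a superkey — split on Dest --> AirlineCode, giving {AirlineCode, Dest} and {Aircraft, Dest, Origin, PilotID}.
{AirlineCode, Dest}: every determinant is a superkey — BCNF.
{Aircraft, Dest, Origin, PilotID}: every determinant is a superkey — BCNF.

{Aircraft, Dest, Origin, PilotID}; {AirlineCode, Dest}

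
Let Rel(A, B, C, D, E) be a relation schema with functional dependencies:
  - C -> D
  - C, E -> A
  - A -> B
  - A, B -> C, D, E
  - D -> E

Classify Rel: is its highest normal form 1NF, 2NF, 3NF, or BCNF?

Candidate keys: {A}, {C}. Prime attributes: {A, C}.
For D -> E we have {D}⁺ = {D, E}; {D} is not a superkey, so BCNF fails.
D -> E determines the non-prime attribute {E} from a non-superkey — 3NF is violated.
All keys have size 1, which rules out partial dependencies — 2NF is satisfied.

2NF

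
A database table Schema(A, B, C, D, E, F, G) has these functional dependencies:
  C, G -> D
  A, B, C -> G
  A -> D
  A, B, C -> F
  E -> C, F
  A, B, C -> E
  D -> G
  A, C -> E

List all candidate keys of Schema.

{A, B, C}, {A, B, E}

No FD produces {A, B}, so they must be in every candidate key.
{A, B, C}⁺ = {A, B, C, D, E, F, G} — all of the relation — so {A, B, C} is a candidate key.
{A, B, E}⁺ = {A, B, C, D, E, F, G} — all of the relation — so {A, B, E} is a candidate key.
No proper subset of any of these is a key, and no other minimal superkey exists.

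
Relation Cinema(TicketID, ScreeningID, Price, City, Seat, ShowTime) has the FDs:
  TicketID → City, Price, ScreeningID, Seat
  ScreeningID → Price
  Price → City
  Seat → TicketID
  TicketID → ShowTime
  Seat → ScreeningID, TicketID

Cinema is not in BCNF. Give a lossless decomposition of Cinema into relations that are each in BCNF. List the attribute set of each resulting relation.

{City, Price}; {Price, ScreeningID}; {ScreeningID, Seat, ShowTime, TicketID}

Candidate keys of the original relation: {Seat}, {TicketID}.
{City, Price, ScreeningID, Seat, ShowTime, TicketID}: {ScreeningID} determines {City, Price, ScreeningID} here but is not a superkey — split on ScreeningID → City, Price, giving {City, Price, ScreeningID} and {ScreeningID, Seat, ShowTime, TicketID}.
{City, Price, ScreeningID}: {Price} determines {City, Price} here but is not a superkey — split on Price → City, giving {City, Price} and {Price, ScreeningID}.
{City, Price} is in BCNF.
{Price, ScreeningID} is in BCNF.
{ScreeningID, Seat, ShowTime, TicketID} is in BCNF.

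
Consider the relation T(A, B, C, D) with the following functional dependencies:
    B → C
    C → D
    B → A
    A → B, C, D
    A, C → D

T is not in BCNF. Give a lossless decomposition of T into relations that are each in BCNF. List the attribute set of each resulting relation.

Candidate keys of the original relation: {A}, {B}.
{A, B, C, D}: {C} determines {C, D} here but is not a superkey — split on C → D, giving {C, D} and {A, B, C}.
{C, D} is in BCNF.
{A, B, C} is in BCNF.

{A, B, C}; {C, D}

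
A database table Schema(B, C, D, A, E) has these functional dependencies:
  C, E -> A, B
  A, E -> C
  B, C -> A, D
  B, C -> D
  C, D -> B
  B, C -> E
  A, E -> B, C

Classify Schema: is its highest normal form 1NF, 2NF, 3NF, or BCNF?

BCNF

Candidate keys: {A, E}, {B, C}, {C, D}, {C, E}. Prime attributes: {A, B, C, D, E}.
The left-hand side of every FD is a superkey, so BCNF is satisfied.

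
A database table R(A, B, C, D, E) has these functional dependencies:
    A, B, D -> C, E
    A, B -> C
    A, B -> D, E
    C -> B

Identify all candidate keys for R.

{A, B}, {A, C}

Attributes never on any right-hand side: {A} — every candidate key must contain it.
{A, B}⁺ = {A, B, C, D, E} — all of the relation — so {A, B} is a candidate key.
{A, C}⁺ = {A, B, C, D, E} — all of the relation — so {A, C} is a candidate key.
Any other superkey properly contains one of these, so there are no further candidate keys.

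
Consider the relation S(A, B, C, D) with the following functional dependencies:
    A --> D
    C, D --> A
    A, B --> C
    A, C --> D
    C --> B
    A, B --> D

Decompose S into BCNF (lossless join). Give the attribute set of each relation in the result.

Candidate keys of the original relation: {A, B}, {A, C}, {C, D}.
In {A, B, C, D}, {A} is not a superkey ({A}⁺ restricted to this set is {A, D}), so split on A --> D into {A, D} and {A, B, C}.
{A, D}: every determinant is a superkey — BCNF.
In {A, B, C}, {C} is not a superkey ({C}⁺ restricted to this set is {B, C}), so split on C --> B into {B, C} and {A, C}.
{B, C}: every determinant is a superkey — BCNF.
{A, C}: every determinant is a superkey — BCNF.

{A, C}; {A, D}; {B, C}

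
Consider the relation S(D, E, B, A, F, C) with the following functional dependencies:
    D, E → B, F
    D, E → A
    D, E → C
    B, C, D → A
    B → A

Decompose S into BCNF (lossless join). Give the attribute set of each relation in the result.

Candidate key of the original relation: {D, E}.
{A, B, C, D, E, F}: {B, C, D} determines {A, B, C, D} here but is not a superkey — split on B, C, D → A, giving {A, B, C, D} and {B, C, D, E, F}.
{A, B, C, D}: {B} determines {A, B} here but is not a superkey — split on B → A, giving {A, B} and {B, C, D}.
{A, B} is in BCNF.
{B, C, D} is in BCNF.
{B, C, D, E, F} is in BCNF.

{A, B}; {B, C, D, E, F}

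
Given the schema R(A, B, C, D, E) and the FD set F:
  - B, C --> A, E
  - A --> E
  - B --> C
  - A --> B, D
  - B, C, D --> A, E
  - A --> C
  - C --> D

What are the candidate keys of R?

{A}, {B}

Closure of {A} is {A, B, C, D, E}, the whole schema; {A} is a candidate key.
Closure of {B} is {A, B, C, D, E}, the whole schema; {B} is a candidate key.
Any other superkey properly contains one of these, so there are no further candidate keys.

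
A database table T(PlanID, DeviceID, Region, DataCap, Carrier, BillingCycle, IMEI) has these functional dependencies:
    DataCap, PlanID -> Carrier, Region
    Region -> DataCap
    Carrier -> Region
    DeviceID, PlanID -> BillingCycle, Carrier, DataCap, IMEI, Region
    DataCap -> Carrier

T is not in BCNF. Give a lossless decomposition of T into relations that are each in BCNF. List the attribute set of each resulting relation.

{BillingCycle, DataCap, DeviceID, IMEI, PlanID}; {Carrier, DataCap, Region}; {PlanID, Region}

Candidate key of the original relation: {DeviceID, PlanID}.
Within {BillingCycle, Carrier, DataCap, DeviceID, IMEI, PlanID, Region}: {DataCap, PlanID}⁺ ∩ {BillingCycle, Carrier, DataCap, DeviceID, IMEI, PlanID, Region} = {Carrier, DataCap, PlanID, Region}, not the whole set, so DataCap, PlanID -> Carrier, Region violates BCNF; decompose into {Carrier, DataCap, PlanID, Region} and {BillingCycle, DataCap, DeviceID, IMEI, PlanID}.
Within {Carrier, DataCap, PlanID, Region}: {Region}⁺ ∩ {Carrier, DataCap, PlanID, Region} = {Carrier, DataCap, Region}, not the whole set, so Region -> Carrier, DataCap violates BCNF; decompose into {Carrier, DataCap, Region} and {PlanID, Region}.
{Carrier, DataCap, Region} is in BCNF.
{PlanID, Region} is in BCNF.
{BillingCycle, DataCap, DeviceID, IMEI, PlanID} is in BCNF.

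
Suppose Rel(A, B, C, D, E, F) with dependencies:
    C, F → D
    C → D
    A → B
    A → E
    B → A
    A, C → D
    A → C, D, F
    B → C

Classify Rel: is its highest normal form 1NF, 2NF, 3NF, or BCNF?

2NF

Candidate keys: {A}, {B}. Prime attributes: {A, B}.
C, F → D: {C, F}⁺ = {C, D, F}, which is not all of the attributes, so the left side is not a superkey — BCNF is violated.
Because {D} is non-prime and the left side of C, F → D is not a superkey, the relation is not in 3NF.
Every candidate key is a single attribute, so no partial dependency is possible; 2NF holds.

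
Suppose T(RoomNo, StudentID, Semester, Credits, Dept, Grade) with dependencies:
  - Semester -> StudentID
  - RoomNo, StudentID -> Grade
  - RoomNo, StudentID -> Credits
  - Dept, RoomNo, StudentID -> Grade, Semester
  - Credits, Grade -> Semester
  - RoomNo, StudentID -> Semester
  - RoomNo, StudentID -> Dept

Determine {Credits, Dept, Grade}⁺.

{Credits, Dept, Grade, Semester, StudentID}

Start with {Credits, Dept, Grade}.
Credits, Grade -> Semester applies; add {Semester} → now {Credits, Dept, Grade, Semester}.
Semester -> StudentID applies; add {StudentID} → now {Credits, Dept, Grade, Semester, StudentID}.
No further FD applies.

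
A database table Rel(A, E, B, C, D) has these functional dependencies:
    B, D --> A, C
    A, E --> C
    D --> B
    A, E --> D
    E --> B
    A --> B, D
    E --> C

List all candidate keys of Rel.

{A, E}, {D, E}

{E} never appears on the right of any FD, so every key must include it.
{A, E}⁺ = {A, B, C, D, E} — all of the relation — so {A, E} is a candidate key.
{D, E}⁺ = {A, B, C, D, E} — all of the relation — so {D, E} is a candidate key.
No proper subset of any of these is a key, and no other minimal superkey exists.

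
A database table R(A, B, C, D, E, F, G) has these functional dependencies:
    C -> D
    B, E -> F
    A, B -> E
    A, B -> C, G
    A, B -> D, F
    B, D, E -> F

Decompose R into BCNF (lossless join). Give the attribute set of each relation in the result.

Candidate key of the original relation: {A, B}.
{A, B, C, D, E, F, G}: {C} determines {C, D} here but is not a superkey — split on C -> D, giving {C, D} and {A, B, C, E, F, G}.
{C, D}: every determinant is a superkey — BCNF.
{A, B, C, E, F, G}: {B, E} determines {B, E, F} here but is not a superkey — split on B, E -> F, giving {B, E, F} and {A, B, C, E, G}.
{B, E, F}: every determinant is a superkey — BCNF.
{A, B, C, E, G}: every determinant is a superkey — BCNF.

{A, B, C, E, G}; {B, E, F}; {C, D}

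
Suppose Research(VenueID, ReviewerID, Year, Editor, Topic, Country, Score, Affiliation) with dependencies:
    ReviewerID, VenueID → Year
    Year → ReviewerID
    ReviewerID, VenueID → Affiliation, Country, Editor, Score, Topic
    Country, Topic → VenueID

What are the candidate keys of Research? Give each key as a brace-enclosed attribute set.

{ReviewerID, VenueID} is a candidate key since {ReviewerID, VenueID}⁺ = {Affiliation, Country, Editor, ReviewerID, Score, Topic, VenueID, Year} covers every attribute.
{VenueID, Year} is a candidate key since {VenueID, Year}⁺ = {Affiliation, Country, Editor, ReviewerID, Score, Topic, VenueID, Year} covers every attribute.
{Country, ReviewerID, Topic} is a candidate key since {Country, ReviewerID, Topic}⁺ = {Affiliation, Country, Editor, ReviewerID, Score, Topic, VenueID, Year} covers every attribute.
{Country, Topic, Year} is a candidate key since {Country, Topic, Year}⁺ = {Affiliation, Country, Editor, ReviewerID, Score, Topic, VenueID, Year} covers every attribute.
These are minimal and exhaustive — every other superkey contains one of them.

{Country, ReviewerID, Topic}, {Country, Topic, Year}, {ReviewerID, VenueID}, {VenueID, Year}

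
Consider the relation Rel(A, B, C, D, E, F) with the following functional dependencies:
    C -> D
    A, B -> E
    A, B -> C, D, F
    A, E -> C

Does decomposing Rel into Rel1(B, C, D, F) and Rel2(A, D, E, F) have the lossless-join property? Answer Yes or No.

The shared attributes are {D, F} and {D, F}⁺ = {D, F}.
The closure covers neither Rel1 nor Rel2 entirely; the join is not lossless.

No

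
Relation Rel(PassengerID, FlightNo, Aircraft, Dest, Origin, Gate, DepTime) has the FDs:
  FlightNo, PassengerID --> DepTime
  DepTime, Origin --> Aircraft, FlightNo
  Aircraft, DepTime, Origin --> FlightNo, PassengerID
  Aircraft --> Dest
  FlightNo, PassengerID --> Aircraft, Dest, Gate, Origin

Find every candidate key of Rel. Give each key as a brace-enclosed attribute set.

{DepTime, Origin}⁺ = {Aircraft, DepTime, Dest, FlightNo, Gate, Origin, PassengerID}, which is every attribute, so {DepTime, Origin} is a candidate key.
{FlightNo, PassengerID}⁺ = {Aircraft, DepTime, Dest, FlightNo, Gate, Origin, PassengerID}, which is every attribute, so {FlightNo, PassengerID} is a candidate key.
Any other superkey properly contains one of these, so there are no further candidate keys.

{DepTime, Origin}, {FlightNo, PassengerID}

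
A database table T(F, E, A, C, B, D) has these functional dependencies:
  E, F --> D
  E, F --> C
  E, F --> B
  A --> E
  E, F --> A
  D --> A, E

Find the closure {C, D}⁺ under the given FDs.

Start with {C, D}.
D --> A, E applies; add {A, E} → now {A, C, D, E}.
No further FD applies.

{A, C, D, E}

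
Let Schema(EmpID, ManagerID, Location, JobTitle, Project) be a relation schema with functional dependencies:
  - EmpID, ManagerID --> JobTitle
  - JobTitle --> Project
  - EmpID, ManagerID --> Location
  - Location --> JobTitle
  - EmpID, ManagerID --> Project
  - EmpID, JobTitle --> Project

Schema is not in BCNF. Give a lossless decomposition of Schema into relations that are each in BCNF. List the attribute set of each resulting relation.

Candidate key of the original relation: {EmpID, ManagerID}.
In {EmpID, JobTitle, Location, ManagerID, Project}, {JobTitle} is not a superkey ({JobTitle}⁺ restricted to this set is {JobTitle, Project}), so split on JobTitle --> Project into {JobTitle, Project} and {EmpID, JobTitle, Location, ManagerID}.
{JobTitle, Project}: every determinant is a superkey — BCNF.
In {EmpID, JobTitle, Location, ManagerID}, {Location} is not a superkey ({Location}⁺ restricted to this set is {JobTitle, Location}), so split on Location --> JobTitle into {JobTitle, Location} and {EmpID, Location, ManagerID}.
{JobTitle, Location}: every determinant is a superkey — BCNF.
{EmpID, Location, ManagerID}: every determinant is a superkey — BCNF.

{EmpID, Location, ManagerID}; {JobTitle, Location}; {JobTitle, Project}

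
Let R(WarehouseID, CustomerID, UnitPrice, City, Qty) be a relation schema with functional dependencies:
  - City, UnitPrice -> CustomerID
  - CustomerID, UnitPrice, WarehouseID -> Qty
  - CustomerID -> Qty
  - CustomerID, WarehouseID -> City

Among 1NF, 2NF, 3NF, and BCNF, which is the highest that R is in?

Candidate keys: {City, UnitPrice, WarehouseID}, {CustomerID, UnitPrice, WarehouseID}. Prime attributes: {City, CustomerID, UnitPrice, WarehouseID}.
City, UnitPrice -> CustomerID breaks BCNF: {City, UnitPrice}⁺ = {City, CustomerID, Qty, UnitPrice}, so {City, UnitPrice} is not a superkey.
CustomerID -> Qty determines the non-prime attribute {Qty} from a non-superkey — 3NF is violated.
The proper key subset {City, UnitPrice} of {City, UnitPrice, WarehouseID} determines non-prime {Qty}, so the relation is not even in 2NF.

1NF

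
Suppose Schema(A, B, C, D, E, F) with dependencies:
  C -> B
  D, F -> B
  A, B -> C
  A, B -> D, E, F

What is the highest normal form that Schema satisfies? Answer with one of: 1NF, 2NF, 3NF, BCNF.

Candidate keys: {A, B}, {A, C}, {A, D, F}. Prime attributes: {A, B, C, D, F}.
C -> B: {C}⁺ = {B, C}, which is not all of the attributes, so the left side is not a superkey — BCNF is violated.
But every attribute on its right side ({B}) is prime, and the same holds for every other non-superkey FD, so 3NF still holds.

3NF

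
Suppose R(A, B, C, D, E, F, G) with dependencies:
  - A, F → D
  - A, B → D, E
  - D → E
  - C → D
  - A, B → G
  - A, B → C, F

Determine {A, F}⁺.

Start with {A, F}.
A, F → D applies; add {D} → now {A, D, F}.
D → E applies; add {E} → now {A, D, E, F}.
No further FD applies.

{A, D, E, F}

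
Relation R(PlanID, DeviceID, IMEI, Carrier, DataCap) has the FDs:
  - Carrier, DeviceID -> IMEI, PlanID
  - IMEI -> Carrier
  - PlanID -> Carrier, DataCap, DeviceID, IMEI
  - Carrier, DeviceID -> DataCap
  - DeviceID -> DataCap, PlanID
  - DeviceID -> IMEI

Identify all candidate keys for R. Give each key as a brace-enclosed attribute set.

{DeviceID}, {PlanID}

{DeviceID}⁺ = {Carrier, DataCap, DeviceID, IMEI, PlanID} — all of the relation — so {DeviceID} is a candidate key.
{PlanID}⁺ = {Carrier, DataCap, DeviceID, IMEI, PlanID} — all of the relation — so {PlanID} is a candidate key.
Any other superkey properly contains one of these, so there are no further candidate keys.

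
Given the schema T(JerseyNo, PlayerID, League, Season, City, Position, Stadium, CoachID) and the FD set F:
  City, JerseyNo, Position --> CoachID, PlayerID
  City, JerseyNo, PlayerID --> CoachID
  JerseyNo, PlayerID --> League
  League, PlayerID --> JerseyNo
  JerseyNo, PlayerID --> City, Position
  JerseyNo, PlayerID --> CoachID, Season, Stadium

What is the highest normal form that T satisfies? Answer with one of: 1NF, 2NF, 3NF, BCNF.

Candidate keys: {City, JerseyNo, Position}, {JerseyNo, PlayerID}, {League, PlayerID}. Prime attributes: {City, JerseyNo, League, PlayerID, Position}.
Each dependency's left side is a superkey — BCNF holds.

BCNF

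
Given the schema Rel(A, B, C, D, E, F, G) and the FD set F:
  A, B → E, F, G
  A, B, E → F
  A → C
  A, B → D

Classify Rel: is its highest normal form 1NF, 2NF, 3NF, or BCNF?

1NF

Candidate key: {A, B}. Prime attributes: {A, B}.
A → C: {A}⁺ = {A, C}, which is not all of the attributes, so the left side is not a superkey — BCNF is violated.
Because {C} is non-prime and the left side of A → C is not a superkey, the relation is not in 3NF.
Since {A} ⊂ {A, B} and {A}⁺ ⊇ {C} with {C} non-prime, there is a partial dependency; 2NF fails.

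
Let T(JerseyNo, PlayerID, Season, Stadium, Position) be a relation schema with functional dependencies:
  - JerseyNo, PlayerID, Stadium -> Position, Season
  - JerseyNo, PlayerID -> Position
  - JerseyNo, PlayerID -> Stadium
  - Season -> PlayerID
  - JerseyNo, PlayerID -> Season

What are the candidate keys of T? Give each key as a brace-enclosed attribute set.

{JerseyNo} never appears on the right of any FD, so every key must include it.
{JerseyNo, PlayerID}⁺ = {JerseyNo, PlayerID, Position, Season, Stadium} — all of the relation — so {JerseyNo, PlayerID} is a candidate key.
{JerseyNo, Season}⁺ = {JerseyNo, PlayerID, Position, Season, Stadium} — all of the relation — so {JerseyNo, Season} is a candidate key.
These are minimal and exhaustive — every other superkey contains one of them.

{JerseyNo, PlayerID}, {JerseyNo, Season}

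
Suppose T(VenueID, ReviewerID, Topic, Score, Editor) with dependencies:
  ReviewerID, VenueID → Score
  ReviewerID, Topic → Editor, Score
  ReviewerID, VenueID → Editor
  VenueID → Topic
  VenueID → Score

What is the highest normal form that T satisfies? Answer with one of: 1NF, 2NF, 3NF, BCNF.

Candidate key: {ReviewerID, VenueID}. Prime attributes: {ReviewerID, VenueID}.
For ReviewerID, Topic → Editor, Score we have {ReviewerID, Topic}⁺ = {Editor, ReviewerID, Score, Topic}; {ReviewerID, Topic} is not a superkey, so BCNF fails.
ReviewerID, Topic → Editor, Score determines the non-prime attributes {Editor, Score} from a non-superkey — 3NF is violated.
{VenueID} is a proper subset of the key {ReviewerID, VenueID}, and {VenueID}⁺ contains the non-prime attributes {Score, Topic} — a partial dependency, so 2NF is violated.

1NF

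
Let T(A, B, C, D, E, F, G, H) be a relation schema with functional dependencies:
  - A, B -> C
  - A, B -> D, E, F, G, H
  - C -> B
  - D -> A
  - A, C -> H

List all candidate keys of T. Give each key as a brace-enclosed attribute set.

{A, B}, {A, C}, {B, D}, {C, D}

{A, B}⁺ = {A, B, C, D, E, F, G, H}, which is every attribute, so {A, B} is a candidate key.
{A, C}⁺ = {A, B, C, D, E, F, G, H}, which is every attribute, so {A, C} is a candidate key.
{B, D}⁺ = {A, B, C, D, E, F, G, H}, which is every attribute, so {B, D} is a candidate key.
{C, D}⁺ = {A, B, C, D, E, F, G, H}, which is every attribute, so {C, D} is a candidate key.
Any other superkey properly contains one of these, so there are no further candidate keys.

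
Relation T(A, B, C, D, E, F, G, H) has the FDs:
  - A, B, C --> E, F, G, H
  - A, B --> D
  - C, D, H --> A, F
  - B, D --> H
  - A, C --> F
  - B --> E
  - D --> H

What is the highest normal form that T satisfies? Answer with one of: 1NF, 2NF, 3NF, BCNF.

Candidate keys: {A, B, C}, {B, C, D}. Prime attributes: {A, B, C, D}.
For A, B --> D we have {A, B}⁺ = {A, B, D, E, H}; {A, B} is not a superkey, so BCNF fails.
Because {F} is non-prime and the left side of C, D, H --> A, F is not a superkey, the relation is not in 3NF.
Since {B} ⊂ {A, B, C} and {B}⁺ ⊇ {E} with {E} non-prime, there is a partial dependency; 2NF fails.

1NF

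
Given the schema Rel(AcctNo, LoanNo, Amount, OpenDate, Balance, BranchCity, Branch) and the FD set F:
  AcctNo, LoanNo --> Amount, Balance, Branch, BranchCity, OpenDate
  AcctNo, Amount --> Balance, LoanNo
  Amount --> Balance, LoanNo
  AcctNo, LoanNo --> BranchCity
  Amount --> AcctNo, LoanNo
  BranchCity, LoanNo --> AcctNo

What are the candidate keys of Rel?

{Amount} is a candidate key since {Amount}⁺ = {AcctNo, Amount, Balance, Branch, BranchCity, LoanNo, OpenDate} covers every attribute.
{AcctNo, LoanNo} is a candidate key since {AcctNo, LoanNo}⁺ = {AcctNo, Amount, Balance, Branch, BranchCity, LoanNo, OpenDate} covers every attribute.
{BranchCity, LoanNo} is a candidate key since {BranchCity, LoanNo}⁺ = {AcctNo, Amount, Balance, Branch, BranchCity, LoanNo, OpenDate} covers every attribute.
These are minimal and exhaustive — every other superkey contains one of them.

{AcctNo, LoanNo}, {Amount}, {BranchCity, LoanNo}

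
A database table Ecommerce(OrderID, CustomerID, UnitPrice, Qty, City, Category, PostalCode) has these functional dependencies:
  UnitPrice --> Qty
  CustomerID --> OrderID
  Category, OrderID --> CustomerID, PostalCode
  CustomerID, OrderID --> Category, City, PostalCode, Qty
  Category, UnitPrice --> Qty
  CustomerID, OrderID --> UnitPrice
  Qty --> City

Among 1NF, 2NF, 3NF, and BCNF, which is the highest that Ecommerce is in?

Candidate keys: {Category, OrderID}, {CustomerID}. Prime attributes: {Category, CustomerID, OrderID}.
UnitPrice --> Qty breaks BCNF: {UnitPrice}⁺ = {City, Qty, UnitPrice}, so {UnitPrice} is not a superkey.
UnitPrice --> Qty determines the non-prime attribute {Qty} from a non-superkey — 3NF is violated.
No non-prime attribute depends on a proper subset of any candidate key, so 2NF holds.

2NF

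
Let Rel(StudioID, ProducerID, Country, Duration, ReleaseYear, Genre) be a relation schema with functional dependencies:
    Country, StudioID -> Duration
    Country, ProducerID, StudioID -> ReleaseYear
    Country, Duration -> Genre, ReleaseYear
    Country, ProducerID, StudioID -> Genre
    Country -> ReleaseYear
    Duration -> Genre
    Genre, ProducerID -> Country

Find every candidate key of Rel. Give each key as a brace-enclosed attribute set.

{Country, ProducerID, StudioID}, {Duration, ProducerID, StudioID}, {Genre, ProducerID, StudioID}

{ProducerID, StudioID} never appear on the right of any FD, so every key must include all of them.
{Country, ProducerID, StudioID} is a candidate key since {Country, ProducerID, StudioID}⁺ = {Country, Duration, Genre, ProducerID, ReleaseYear, StudioID} covers every attribute.
{Duration, ProducerID, StudioID} is a candidate key since {Duration, ProducerID, StudioID}⁺ = {Country, Duration, Genre, ProducerID, ReleaseYear, StudioID} covers every attribute.
{Genre, ProducerID, StudioID} is a candidate key since {Genre, ProducerID, StudioID}⁺ = {Country, Duration, Genre, ProducerID, ReleaseYear, StudioID} covers every attribute.
Any other superkey properly contains one of these, so there are no further candidate keys.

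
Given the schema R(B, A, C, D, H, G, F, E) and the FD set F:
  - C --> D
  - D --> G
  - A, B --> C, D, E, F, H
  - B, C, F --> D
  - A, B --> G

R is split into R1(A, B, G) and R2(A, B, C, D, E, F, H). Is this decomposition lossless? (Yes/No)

Yes

The shared attributes are {A, B} and {A, B}⁺ = {A, B, C, D, E, F, G, H}.
Since R1 ⊆ {A, B, C, D, E, F, G, H}, the intersection is a superkey of R1; the decomposition is lossless.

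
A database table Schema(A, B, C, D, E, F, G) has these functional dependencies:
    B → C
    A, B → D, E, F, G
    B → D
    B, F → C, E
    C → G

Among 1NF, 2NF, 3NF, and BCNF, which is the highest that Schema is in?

1NF

Candidate key: {A, B}. Prime attributes: {A, B}.
For B → C we have {B}⁺ = {B, C, D, G}; {B} is not a superkey, so BCNF fails.
Because {C} is non-prime and the left side of B → C is not a superkey, the relation is not in 3NF.
{B} is a proper subset of the key {A, B}, and {B}⁺ contains the non-prime attributes {C, D, G} — a partial dependency, so 2NF is violated.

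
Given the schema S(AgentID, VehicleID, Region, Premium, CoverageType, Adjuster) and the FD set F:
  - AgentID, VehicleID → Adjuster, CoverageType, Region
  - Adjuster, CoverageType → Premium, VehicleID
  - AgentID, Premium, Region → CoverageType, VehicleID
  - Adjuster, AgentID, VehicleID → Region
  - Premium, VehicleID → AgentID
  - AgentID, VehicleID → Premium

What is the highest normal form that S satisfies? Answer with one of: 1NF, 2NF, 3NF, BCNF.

BCNF

Candidate keys: {Adjuster, CoverageType}, {AgentID, Premium, Region}, {AgentID, VehicleID}, {Premium, VehicleID}. Prime attributes: {Adjuster, AgentID, CoverageType, Premium, Region, VehicleID}.
The left-hand side of every FD is a superkey, so BCNF is satisfied.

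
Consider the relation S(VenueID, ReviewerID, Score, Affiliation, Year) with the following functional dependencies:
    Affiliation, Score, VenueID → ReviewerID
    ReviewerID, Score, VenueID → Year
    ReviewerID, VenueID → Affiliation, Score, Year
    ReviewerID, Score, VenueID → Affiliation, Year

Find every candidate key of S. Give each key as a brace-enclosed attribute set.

{Affiliation, Score, VenueID}, {ReviewerID, VenueID}

Attributes never on any right-hand side: {VenueID} — every candidate key must contain it.
{ReviewerID, VenueID} is a candidate key since {ReviewerID, VenueID}⁺ = {Affiliation, ReviewerID, Score, VenueID, Year} covers every attribute.
{Affiliation, Score, VenueID} is a candidate key since {Affiliation, Score, VenueID}⁺ = {Affiliation, ReviewerID, Score, VenueID, Year} covers every attribute.
No proper subset of any of these is a key, and no other minimal superkey exists.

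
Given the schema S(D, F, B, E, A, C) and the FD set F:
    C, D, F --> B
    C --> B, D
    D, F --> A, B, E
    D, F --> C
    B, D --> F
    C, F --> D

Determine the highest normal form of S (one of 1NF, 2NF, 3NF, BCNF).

BCNF

Candidate keys: {B, D}, {C}, {D, F}. Prime attributes: {B, C, D, F}.
Each dependency's left side is a superkey — BCNF holds.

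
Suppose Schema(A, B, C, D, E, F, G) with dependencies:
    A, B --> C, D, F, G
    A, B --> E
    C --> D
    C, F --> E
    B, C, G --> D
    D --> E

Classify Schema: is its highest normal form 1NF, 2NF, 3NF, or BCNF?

Candidate key: {A, B}. Prime attributes: {A, B}.
C --> D: {C}⁺ = {C, D, E}, which is not all of the attributes, so the left side is not a superkey — BCNF is violated.
C --> D determines the non-prime attribute {D} from a non-superkey — 3NF is violated.
No non-prime attribute depends on a proper subset of any candidate key, so 2NF holds.

2NF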